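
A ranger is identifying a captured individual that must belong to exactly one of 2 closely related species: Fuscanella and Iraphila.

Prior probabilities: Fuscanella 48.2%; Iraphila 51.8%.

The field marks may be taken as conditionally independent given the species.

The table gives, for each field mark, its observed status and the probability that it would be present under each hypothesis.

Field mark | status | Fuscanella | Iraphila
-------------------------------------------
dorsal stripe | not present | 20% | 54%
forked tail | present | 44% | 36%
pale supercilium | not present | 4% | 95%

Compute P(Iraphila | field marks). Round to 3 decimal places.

For each hypothesis, the unnormalized posterior weight is prior × product of the field mark likelihoods (using 1 − P(present | H) for each absent field mark):
  Fuscanella: 0.482 × (1 − 0.20) × 0.44 × (1 − 0.04) = 0.16288
  Iraphila: 0.518 × (1 − 0.54) × 0.36 × (1 − 0.95) = 0.004289
Marginal likelihood of the evidence = 0.16717.
P(Iraphila | evidence) = 0.004289 / 0.16717 ≈ 0.026.

0.026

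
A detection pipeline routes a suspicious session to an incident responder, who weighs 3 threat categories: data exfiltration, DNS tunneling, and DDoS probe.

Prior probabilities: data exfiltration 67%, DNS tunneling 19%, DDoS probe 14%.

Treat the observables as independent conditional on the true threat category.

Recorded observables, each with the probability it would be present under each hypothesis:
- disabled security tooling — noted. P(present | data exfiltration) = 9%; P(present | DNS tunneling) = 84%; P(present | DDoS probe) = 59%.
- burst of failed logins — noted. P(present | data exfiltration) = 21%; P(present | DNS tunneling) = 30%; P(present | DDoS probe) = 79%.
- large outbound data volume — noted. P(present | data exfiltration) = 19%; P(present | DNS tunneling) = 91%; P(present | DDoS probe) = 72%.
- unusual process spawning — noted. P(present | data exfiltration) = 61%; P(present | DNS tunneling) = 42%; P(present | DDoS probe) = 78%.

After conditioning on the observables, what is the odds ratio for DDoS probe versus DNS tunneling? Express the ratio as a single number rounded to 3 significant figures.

Unnormalized posterior weight (prior times the observable likelihoods) for each of the two hypotheses:
  DDoS probe: 0.14 × 0.59 × 0.79 × 0.72 × 0.78 = 0.036647
  DNS tunneling: 0.19 × 0.84 × 0.30 × 0.91 × 0.42 = 0.0183
Posterior odds = 0.036647 / 0.0183 ≈ 2.00.

2.00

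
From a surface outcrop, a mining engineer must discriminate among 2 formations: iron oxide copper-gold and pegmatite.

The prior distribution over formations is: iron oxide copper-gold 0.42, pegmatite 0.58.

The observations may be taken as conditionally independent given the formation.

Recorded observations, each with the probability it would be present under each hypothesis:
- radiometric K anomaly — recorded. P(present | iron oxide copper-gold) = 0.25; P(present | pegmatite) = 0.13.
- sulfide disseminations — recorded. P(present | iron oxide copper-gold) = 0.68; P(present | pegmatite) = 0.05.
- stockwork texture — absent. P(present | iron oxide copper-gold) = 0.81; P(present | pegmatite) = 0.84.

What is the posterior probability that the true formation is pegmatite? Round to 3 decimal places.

For each hypothesis, the unnormalized posterior weight is prior × product of the observation likelihoods (using 1 − P(present | H) for each absent observation):
  iron oxide copper-gold: 0.42 × 0.25 × 0.68 × (1 − 0.81) = 0.013566
  pegmatite: 0.58 × 0.13 × 0.05 × (1 − 0.84) = 0.0006032
Marginal likelihood of the evidence = 0.014169.
P(pegmatite | evidence) = 0.0006032 / 0.014169 ≈ 0.043.

0.043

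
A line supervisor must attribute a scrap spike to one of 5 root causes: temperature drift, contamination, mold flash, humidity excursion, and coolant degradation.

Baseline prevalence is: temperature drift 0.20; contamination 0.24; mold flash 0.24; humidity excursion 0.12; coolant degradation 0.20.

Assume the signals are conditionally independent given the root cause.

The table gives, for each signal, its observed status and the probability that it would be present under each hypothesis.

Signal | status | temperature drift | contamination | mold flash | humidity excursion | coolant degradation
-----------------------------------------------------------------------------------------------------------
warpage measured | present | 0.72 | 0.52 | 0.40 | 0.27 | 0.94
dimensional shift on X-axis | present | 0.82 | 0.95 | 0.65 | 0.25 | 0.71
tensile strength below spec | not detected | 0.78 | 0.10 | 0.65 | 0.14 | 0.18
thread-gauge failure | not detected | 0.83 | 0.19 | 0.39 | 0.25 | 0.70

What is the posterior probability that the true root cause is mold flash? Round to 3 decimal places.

For each hypothesis, the unnormalized posterior weight is prior × product of the signal likelihoods (using 1 − P(present | H) for each absent signal):
  temperature drift: 0.20 × 0.72 × 0.82 × (1 − 0.78) × (1 − 0.83) = 0.0044162
  contamination: 0.24 × 0.52 × 0.95 × (1 − 0.10) × (1 − 0.19) = 0.08643
  mold flash: 0.24 × 0.40 × 0.65 × (1 − 0.65) × (1 − 0.39) = 0.013322
  humidity excursion: 0.12 × 0.27 × 0.25 × (1 − 0.14) × (1 − 0.25) = 0.0052245
  coolant degradation: 0.20 × 0.94 × 0.71 × (1 − 0.18) × (1 − 0.70) = 0.032836
Normalizing constant Z = 0.0044162 + 0.08643 + 0.013322 + 0.0052245 + 0.032836 = 0.14223.
P(mold flash | evidence) = 0.013322 / 0.14223 ≈ 0.094.

0.094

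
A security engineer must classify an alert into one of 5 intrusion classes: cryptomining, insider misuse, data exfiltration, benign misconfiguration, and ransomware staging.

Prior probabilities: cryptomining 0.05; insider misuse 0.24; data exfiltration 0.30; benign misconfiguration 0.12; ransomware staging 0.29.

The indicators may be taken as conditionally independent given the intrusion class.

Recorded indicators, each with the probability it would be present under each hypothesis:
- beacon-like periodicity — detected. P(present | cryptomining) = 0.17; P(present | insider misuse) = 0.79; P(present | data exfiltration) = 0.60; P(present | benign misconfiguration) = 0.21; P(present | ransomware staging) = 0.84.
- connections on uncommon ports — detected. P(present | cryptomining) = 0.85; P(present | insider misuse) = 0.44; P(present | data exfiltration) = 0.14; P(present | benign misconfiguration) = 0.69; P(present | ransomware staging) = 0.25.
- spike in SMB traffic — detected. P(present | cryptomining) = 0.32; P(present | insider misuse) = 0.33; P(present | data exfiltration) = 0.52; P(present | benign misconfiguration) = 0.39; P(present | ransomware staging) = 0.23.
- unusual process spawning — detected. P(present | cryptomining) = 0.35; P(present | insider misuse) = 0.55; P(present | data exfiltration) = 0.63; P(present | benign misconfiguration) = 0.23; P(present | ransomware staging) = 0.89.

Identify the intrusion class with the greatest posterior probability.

Multiply each prior by the joint likelihood of the indicator pattern:
  cryptomining: 0.05 × 0.17 × 0.85 × 0.32 × 0.35 = 0.0008092
  insider misuse: 0.24 × 0.79 × 0.44 × 0.33 × 0.55 = 0.015141
  data exfiltration: 0.30 × 0.60 × 0.14 × 0.52 × 0.63 = 0.0082555
  benign misconfiguration: 0.12 × 0.21 × 0.69 × 0.39 × 0.23 = 0.0015597
  ransomware staging: 0.29 × 0.84 × 0.25 × 0.23 × 0.89 = 0.012466
Normalizing constant Z = 0.0008092 + 0.015141 + 0.0082555 + 0.0015597 + 0.012466 = 0.038232.
P(cryptomining | evidence) ≈ 0.0008092 / 0.038232 ≈ 0.021
P(insider misuse | evidence) ≈ 0.015141 / 0.038232 ≈ 0.396
P(data exfiltration | evidence) ≈ 0.0082555 / 0.038232 ≈ 0.216
P(benign misconfiguration | evidence) ≈ 0.0015597 / 0.038232 ≈ 0.041
P(ransomware staging | evidence) ≈ 0.012466 / 0.038232 ≈ 0.326
The largest is 0.396, so insider misuse is most probable.

insider misuse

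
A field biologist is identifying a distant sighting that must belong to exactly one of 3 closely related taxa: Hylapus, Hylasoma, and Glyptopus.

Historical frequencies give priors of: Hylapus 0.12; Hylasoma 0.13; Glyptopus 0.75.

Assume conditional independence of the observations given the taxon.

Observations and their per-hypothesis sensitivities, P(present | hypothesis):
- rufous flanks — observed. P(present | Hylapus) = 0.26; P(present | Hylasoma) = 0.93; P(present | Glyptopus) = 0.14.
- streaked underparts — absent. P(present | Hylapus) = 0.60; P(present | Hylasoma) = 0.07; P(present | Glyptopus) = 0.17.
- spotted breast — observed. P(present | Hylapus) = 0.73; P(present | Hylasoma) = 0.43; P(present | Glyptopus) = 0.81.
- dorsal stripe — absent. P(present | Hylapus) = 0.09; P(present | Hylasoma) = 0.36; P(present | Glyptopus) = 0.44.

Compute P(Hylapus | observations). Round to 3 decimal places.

By Bayes' rule with conditional independence, the unnormalized weight for each hypothesis is prior × ∏ likelihoods (using 1 − P(present | H) for each absent observation):
  Hylapus: 0.12 × 0.26 × (1 − 0.60) × 0.73 × (1 − 0.09) = 0.0082905
  Hylasoma: 0.13 × 0.93 × (1 − 0.07) × 0.43 × (1 − 0.36) = 0.030943
  Glyptopus: 0.75 × 0.14 × (1 − 0.17) × 0.81 × (1 − 0.44) = 0.039531
The unnormalized weights sum to 0.078764.
P(Hylapus | evidence) = 0.0082905 / 0.078764 ≈ 0.105.

0.105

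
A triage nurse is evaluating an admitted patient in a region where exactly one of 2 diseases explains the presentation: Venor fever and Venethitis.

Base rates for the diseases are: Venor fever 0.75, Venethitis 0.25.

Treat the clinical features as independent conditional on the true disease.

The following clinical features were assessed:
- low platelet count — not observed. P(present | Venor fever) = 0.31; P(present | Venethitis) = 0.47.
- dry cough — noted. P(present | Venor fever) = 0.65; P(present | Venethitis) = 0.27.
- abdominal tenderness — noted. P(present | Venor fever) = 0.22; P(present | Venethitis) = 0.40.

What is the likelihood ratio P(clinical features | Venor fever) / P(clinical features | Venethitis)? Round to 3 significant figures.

The Bayes factor is the ratio of the joint likelihoods of the clinical feature pattern under the two hypotheses (using 1 − P(present | H) for each absent clinical feature).
  Venor fever: (1 − 0.31) × 0.65 × 0.22 = 0.09867
  Venethitis: (1 − 0.47) × 0.27 × 0.40 = 0.05724
Bayes factor = 0.09867 / 0.05724 ≈ 1.72

1.72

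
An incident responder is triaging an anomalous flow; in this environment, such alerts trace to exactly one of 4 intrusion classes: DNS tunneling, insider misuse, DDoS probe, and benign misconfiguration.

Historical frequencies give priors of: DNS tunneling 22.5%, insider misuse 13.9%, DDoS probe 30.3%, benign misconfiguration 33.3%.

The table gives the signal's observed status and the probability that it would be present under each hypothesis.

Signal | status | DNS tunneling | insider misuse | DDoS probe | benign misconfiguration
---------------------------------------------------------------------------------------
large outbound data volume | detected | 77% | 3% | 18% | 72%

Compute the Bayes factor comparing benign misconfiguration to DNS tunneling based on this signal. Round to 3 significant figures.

0.935

Likelihood of this signal under each hypothesis:
  benign misconfiguration: 0.72
  DNS tunneling: 0.77
Bayes factor = 0.72 / 0.77 ≈ 0.935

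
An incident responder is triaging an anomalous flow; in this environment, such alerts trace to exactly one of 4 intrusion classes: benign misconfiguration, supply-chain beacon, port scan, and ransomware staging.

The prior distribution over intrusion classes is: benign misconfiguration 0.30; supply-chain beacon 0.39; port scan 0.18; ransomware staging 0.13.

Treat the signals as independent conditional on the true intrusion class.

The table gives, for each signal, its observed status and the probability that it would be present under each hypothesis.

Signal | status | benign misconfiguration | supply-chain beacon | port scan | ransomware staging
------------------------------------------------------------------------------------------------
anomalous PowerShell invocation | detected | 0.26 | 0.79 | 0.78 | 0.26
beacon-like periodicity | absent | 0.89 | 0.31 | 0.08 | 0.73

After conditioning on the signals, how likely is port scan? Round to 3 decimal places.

By Bayes' rule with conditional independence, the unnormalized weight for each hypothesis is prior × ∏ likelihoods (using 1 − P(present | H) for each absent signal):
  benign misconfiguration: 0.30 × 0.26 × (1 − 0.89) = 0.00858
  supply-chain beacon: 0.39 × 0.79 × (1 − 0.31) = 0.21259
  port scan: 0.18 × 0.78 × (1 − 0.08) = 0.12917
  ransomware staging: 0.13 × 0.26 × (1 − 0.73) = 0.009126
Normalizing constant Z = 0.00858 + 0.21259 + 0.12917 + 0.009126 = 0.35946.
P(port scan | evidence) = 0.12917 / 0.35946 ≈ 0.359.

0.359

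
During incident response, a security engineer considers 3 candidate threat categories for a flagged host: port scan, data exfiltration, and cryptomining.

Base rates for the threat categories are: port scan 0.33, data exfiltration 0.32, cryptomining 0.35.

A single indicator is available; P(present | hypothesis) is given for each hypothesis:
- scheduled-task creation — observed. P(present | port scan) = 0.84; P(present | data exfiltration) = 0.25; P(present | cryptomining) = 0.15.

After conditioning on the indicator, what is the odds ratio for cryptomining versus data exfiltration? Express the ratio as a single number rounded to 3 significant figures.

0.656

Unnormalized posterior weight (prior times the indicator likelihood) for each of the two hypotheses:
  cryptomining: 0.35 × 0.15 = 0.0525
  data exfiltration: 0.32 × 0.25 = 0.08
Posterior odds = 0.0525 / 0.08 ≈ 0.656.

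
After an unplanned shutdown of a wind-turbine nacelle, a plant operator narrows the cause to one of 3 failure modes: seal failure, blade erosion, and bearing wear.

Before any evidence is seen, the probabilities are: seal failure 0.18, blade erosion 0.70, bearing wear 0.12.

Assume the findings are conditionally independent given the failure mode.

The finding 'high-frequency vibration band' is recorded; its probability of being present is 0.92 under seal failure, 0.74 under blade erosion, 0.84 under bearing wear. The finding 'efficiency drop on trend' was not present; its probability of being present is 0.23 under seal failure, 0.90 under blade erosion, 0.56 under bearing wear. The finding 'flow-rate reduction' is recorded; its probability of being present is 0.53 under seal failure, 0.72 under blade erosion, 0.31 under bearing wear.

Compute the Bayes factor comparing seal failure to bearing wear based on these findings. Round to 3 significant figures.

3.28

Take the product of per-finding likelihoods under each hypothesis (using 1 − P(present | H) for each absent finding), then divide.
  seal failure: 0.92 × (1 − 0.23) × 0.53 = 0.37545
  bearing wear: 0.84 × (1 − 0.56) × 0.31 = 0.11458
Bayes factor = 0.37545 / 0.11458 ≈ 3.28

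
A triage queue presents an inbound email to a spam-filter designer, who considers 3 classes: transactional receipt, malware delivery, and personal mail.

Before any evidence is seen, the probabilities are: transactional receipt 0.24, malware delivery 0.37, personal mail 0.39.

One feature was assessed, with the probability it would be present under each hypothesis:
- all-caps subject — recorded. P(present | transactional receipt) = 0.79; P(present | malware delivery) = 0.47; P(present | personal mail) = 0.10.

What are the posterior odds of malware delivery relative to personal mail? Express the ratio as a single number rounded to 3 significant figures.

4.46

The normalizing constant cancels in an odds ratio, so compute prior × likelihood for the two hypotheses only:
  malware delivery: 0.37 × 0.47 = 0.1739
  personal mail: 0.39 × 0.10 = 0.039
Posterior odds = 0.1739 / 0.039 ≈ 4.46.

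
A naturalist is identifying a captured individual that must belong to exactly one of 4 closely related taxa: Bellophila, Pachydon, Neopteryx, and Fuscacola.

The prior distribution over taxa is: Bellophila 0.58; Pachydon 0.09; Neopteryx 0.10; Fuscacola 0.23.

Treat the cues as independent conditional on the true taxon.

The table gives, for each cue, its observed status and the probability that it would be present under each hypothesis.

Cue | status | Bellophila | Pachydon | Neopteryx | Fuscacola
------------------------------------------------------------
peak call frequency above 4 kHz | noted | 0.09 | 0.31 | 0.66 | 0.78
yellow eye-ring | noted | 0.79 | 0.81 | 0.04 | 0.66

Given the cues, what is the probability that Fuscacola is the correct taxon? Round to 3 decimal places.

0.640

For each hypothesis, the unnormalized posterior weight is prior × product of the cue likelihoods:
  Bellophila: 0.58 × 0.09 × 0.79 = 0.041238
  Pachydon: 0.09 × 0.31 × 0.81 = 0.022599
  Neopteryx: 0.10 × 0.66 × 0.04 = 0.00264
  Fuscacola: 0.23 × 0.78 × 0.66 = 0.1184
Normalizing constant Z = 0.041238 + 0.022599 + 0.00264 + 0.1184 = 0.18488.
P(Fuscacola | evidence) = 0.1184 / 0.18488 ≈ 0.640.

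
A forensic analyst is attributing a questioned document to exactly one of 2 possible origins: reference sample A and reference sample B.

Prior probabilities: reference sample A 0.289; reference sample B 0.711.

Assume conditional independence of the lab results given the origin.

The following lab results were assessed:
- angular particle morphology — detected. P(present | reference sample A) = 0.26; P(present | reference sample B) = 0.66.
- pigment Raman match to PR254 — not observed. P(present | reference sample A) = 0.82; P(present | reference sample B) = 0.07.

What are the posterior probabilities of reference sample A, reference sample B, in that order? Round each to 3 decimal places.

Multiply each prior by the joint likelihood of the lab result pattern (using 1 − P(present | H) for each absent lab result):
  reference sample A: 0.289 × 0.26 × (1 − 0.82) = 0.013525
  reference sample B: 0.711 × 0.66 × (1 − 0.07) = 0.43641
Normalizing constant Z = 0.013525 + 0.43641 = 0.44994.
P(reference sample A | evidence) = 0.013525 / 0.44994 ≈ 0.030
P(reference sample B | evidence) = 0.43641 / 0.44994 ≈ 0.970

0.030, 0.970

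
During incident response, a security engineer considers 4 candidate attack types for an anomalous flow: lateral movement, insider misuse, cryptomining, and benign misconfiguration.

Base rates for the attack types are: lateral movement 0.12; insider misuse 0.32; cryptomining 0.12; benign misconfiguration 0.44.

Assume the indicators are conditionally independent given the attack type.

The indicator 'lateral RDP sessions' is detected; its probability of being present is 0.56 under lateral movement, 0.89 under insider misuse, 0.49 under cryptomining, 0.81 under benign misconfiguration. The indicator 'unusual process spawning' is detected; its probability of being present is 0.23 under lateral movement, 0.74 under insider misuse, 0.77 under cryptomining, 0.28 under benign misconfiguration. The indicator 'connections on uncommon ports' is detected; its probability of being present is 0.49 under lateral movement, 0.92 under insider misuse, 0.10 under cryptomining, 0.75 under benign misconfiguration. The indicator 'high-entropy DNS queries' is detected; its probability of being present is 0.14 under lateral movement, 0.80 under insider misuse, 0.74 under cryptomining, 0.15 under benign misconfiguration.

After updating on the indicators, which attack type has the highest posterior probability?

Multiply each prior by the joint likelihood of the indicator pattern:
  lateral movement: 0.12 × 0.56 × 0.23 × 0.49 × 0.14 = 0.0010603
  insider misuse: 0.32 × 0.89 × 0.74 × 0.92 × 0.80 = 0.15511
  cryptomining: 0.12 × 0.49 × 0.77 × 0.10 × 0.74 = 0.0033504
  benign misconfiguration: 0.44 × 0.81 × 0.28 × 0.75 × 0.15 = 0.011227
The unnormalized weights sum to 0.17075.
P(lateral movement | evidence) ≈ 0.0010603 / 0.17075 ≈ 0.006
P(insider misuse | evidence) ≈ 0.15511 / 0.17075 ≈ 0.908
P(cryptomining | evidence) ≈ 0.0033504 / 0.17075 ≈ 0.020
P(benign misconfiguration | evidence) ≈ 0.011227 / 0.17075 ≈ 0.066
The largest is 0.908, so insider misuse is most probable.

insider misuse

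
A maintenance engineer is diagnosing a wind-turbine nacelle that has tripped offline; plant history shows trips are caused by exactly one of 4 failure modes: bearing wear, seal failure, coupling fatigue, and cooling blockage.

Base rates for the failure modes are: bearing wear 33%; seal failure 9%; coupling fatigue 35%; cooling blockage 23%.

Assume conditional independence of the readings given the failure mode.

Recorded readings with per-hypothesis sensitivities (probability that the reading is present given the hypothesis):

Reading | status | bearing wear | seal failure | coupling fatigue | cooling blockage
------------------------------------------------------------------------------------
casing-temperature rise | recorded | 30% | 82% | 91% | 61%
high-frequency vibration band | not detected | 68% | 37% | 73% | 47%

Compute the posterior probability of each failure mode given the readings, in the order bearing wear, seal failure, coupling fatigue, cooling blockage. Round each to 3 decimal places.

Multiply each prior by the joint likelihood of the reading pattern (using 1 − P(present | H) for each absent reading):
  bearing wear: 0.33 × 0.30 × (1 − 0.68) = 0.03168
  seal failure: 0.09 × 0.82 × (1 − 0.37) = 0.046494
  coupling fatigue: 0.35 × 0.91 × (1 − 0.73) = 0.085995
  cooling blockage: 0.23 × 0.61 × (1 − 0.47) = 0.074359
Normalizing constant Z = 0.03168 + 0.046494 + 0.085995 + 0.074359 = 0.23853.
P(bearing wear | evidence) = 0.03168 / 0.23853 ≈ 0.133
P(seal failure | evidence) = 0.046494 / 0.23853 ≈ 0.195
P(coupling fatigue | evidence) = 0.085995 / 0.23853 ≈ 0.361
P(cooling blockage | evidence) = 0.074359 / 0.23853 ≈ 0.312

0.133, 0.195, 0.361, 0.312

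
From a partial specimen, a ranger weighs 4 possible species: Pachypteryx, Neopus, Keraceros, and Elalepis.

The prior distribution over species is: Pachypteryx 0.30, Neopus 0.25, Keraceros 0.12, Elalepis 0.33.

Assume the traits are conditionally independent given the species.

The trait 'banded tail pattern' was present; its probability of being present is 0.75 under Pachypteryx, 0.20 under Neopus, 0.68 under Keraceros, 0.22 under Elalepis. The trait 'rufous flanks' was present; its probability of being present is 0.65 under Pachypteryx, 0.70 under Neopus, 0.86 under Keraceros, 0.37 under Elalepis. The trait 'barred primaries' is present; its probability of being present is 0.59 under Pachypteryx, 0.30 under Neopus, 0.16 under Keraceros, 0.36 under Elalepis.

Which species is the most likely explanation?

For each hypothesis, the unnormalized posterior weight is prior × product of the trait likelihoods:
  Pachypteryx: 0.30 × 0.75 × 0.65 × 0.59 = 0.086287
  Neopus: 0.25 × 0.20 × 0.70 × 0.30 = 0.0105
  Keraceros: 0.12 × 0.68 × 0.86 × 0.16 = 0.011228
  Elalepis: 0.33 × 0.22 × 0.37 × 0.36 = 0.0096703
The unnormalized weights sum to 0.11769.
P(Pachypteryx | evidence) ≈ 0.086287 / 0.11769 ≈ 0.733
P(Neopus | evidence) ≈ 0.0105 / 0.11769 ≈ 0.089
P(Keraceros | evidence) ≈ 0.011228 / 0.11769 ≈ 0.095
P(Elalepis | evidence) ≈ 0.0096703 / 0.11769 ≈ 0.082
The largest is 0.733, so Pachypteryx is most probable.

Pachypteryx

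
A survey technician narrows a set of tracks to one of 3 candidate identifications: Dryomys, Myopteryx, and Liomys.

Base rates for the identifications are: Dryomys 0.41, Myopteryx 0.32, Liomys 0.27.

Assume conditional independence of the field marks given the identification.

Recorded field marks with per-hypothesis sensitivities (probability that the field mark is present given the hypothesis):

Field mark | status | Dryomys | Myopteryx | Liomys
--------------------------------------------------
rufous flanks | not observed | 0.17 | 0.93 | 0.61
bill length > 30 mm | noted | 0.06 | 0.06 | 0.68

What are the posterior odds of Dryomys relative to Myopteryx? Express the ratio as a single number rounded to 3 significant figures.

The normalizing constant cancels in an odds ratio, so compute prior × likelihood for the two hypotheses only (using 1 − P(present | H) for each absent field mark):
  Dryomys: 0.41 × (1 − 0.17) × 0.06 = 0.020418
  Myopteryx: 0.32 × (1 − 0.93) × 0.06 = 0.001344
Odds(Dryomys : Myopteryx) = 0.020418 / 0.001344 ≈ 15.2.

15.2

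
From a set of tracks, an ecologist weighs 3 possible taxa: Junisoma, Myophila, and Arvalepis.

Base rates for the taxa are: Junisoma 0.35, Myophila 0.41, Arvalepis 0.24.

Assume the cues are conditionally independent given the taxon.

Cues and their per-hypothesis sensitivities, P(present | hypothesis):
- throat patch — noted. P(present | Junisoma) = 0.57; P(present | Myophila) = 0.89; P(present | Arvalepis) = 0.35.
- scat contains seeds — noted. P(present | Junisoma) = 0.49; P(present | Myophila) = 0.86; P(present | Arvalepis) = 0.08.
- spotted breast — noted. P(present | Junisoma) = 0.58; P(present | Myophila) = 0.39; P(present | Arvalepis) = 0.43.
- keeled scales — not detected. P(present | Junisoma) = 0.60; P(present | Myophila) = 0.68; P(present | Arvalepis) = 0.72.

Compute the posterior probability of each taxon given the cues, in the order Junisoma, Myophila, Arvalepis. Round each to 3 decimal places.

By Bayes' rule with conditional independence, the unnormalized weight for each hypothesis is prior × ∏ likelihoods (using 1 − P(present | H) for each absent cue):
  Junisoma: 0.35 × 0.57 × 0.49 × 0.58 × (1 − 0.60) = 0.022679
  Myophila: 0.41 × 0.89 × 0.86 × 0.39 × (1 − 0.68) = 0.039164
  Arvalepis: 0.24 × 0.35 × 0.08 × 0.43 × (1 − 0.72) = 0.00080909
Normalizing constant Z = 0.022679 + 0.039164 + 0.00080909 = 0.062652.
P(Junisoma | evidence) = 0.022679 / 0.062652 ≈ 0.362
P(Myophila | evidence) = 0.039164 / 0.062652 ≈ 0.625
P(Arvalepis | evidence) = 0.00080909 / 0.062652 ≈ 0.013

0.362, 0.625, 0.013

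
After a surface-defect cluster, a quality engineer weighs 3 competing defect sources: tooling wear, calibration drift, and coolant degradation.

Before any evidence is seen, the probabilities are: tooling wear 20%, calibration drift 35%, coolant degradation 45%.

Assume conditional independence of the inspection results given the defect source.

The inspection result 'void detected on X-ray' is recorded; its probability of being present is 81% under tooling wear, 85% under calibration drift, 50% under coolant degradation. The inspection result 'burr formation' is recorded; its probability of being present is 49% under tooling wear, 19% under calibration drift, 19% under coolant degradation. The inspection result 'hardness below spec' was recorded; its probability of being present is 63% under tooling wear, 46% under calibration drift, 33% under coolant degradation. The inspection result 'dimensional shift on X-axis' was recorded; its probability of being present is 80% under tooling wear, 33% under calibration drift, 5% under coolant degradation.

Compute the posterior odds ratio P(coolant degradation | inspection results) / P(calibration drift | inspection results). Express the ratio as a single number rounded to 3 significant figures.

Posterior odds equal prior odds times the likelihood ratio; only the two competing hypotheses matter.
  coolant degradation: 0.45 × 0.50 × 0.19 × 0.33 × 0.05 = 0.00070538
  calibration drift: 0.35 × 0.85 × 0.19 × 0.46 × 0.33 = 0.0085805
Odds(coolant degradation : calibration drift) = 0.00070538 / 0.0085805 ≈ 0.0822.

0.0822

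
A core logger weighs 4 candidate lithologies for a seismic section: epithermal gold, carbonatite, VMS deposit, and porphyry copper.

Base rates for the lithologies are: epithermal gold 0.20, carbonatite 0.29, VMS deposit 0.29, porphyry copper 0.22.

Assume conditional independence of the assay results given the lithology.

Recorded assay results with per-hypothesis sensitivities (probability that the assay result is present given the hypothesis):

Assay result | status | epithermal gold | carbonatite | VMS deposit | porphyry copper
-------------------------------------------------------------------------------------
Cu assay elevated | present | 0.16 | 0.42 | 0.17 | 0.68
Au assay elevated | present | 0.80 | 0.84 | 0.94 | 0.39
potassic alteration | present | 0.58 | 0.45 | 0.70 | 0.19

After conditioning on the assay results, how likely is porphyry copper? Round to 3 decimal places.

For each hypothesis, the unnormalized posterior weight is prior × product of the assay result likelihoods:
  epithermal gold: 0.20 × 0.16 × 0.80 × 0.58 = 0.014848
  carbonatite: 0.29 × 0.42 × 0.84 × 0.45 = 0.04604
  VMS deposit: 0.29 × 0.17 × 0.94 × 0.70 = 0.032439
  porphyry copper: 0.22 × 0.68 × 0.39 × 0.19 = 0.011085
The unnormalized weights sum to 0.10441.
P(porphyry copper | evidence) = 0.011085 / 0.10441 ≈ 0.106.

0.106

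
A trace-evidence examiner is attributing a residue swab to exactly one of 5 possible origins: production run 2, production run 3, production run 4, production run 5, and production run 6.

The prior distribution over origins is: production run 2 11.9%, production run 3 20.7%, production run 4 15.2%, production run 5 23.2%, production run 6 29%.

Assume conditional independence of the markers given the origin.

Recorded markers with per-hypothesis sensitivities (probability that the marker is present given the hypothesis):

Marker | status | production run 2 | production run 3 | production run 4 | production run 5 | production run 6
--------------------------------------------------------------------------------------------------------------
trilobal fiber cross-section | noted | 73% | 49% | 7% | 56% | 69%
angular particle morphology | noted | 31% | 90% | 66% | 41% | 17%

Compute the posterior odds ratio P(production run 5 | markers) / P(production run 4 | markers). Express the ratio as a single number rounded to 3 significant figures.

Posterior odds equal prior odds times the likelihood ratio; only the two competing hypotheses matter.
  production run 5: 0.232 × 0.56 × 0.41 = 0.053267
  production run 4: 0.152 × 0.07 × 0.66 = 0.0070224
Odds(production run 5 : production run 4) = 0.053267 / 0.0070224 ≈ 7.59.

7.59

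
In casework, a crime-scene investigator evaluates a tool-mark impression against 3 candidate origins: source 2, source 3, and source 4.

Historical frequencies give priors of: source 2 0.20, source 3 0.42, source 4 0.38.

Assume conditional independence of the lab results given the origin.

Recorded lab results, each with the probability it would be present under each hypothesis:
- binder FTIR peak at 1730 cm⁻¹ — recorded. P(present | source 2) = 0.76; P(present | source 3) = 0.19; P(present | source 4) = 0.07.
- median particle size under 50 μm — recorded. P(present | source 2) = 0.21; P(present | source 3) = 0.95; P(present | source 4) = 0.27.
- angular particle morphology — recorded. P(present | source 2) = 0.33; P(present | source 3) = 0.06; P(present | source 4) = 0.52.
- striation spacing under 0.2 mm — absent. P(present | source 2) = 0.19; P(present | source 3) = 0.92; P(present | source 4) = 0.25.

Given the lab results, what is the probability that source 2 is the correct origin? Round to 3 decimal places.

0.729

Multiply each prior by the joint likelihood of the lab result pattern (using 1 − P(present | H) for each absent lab result):
  source 2: 0.20 × 0.76 × 0.21 × 0.33 × (1 − 0.19) = 0.0085322
  source 3: 0.42 × 0.19 × 0.95 × 0.06 × (1 − 0.92) = 0.00036389
  source 4: 0.38 × 0.07 × 0.27 × 0.52 × (1 − 0.25) = 0.002801
Marginal likelihood of the evidence = 0.011697.
P(source 2 | evidence) = 0.0085322 / 0.011697 ≈ 0.729.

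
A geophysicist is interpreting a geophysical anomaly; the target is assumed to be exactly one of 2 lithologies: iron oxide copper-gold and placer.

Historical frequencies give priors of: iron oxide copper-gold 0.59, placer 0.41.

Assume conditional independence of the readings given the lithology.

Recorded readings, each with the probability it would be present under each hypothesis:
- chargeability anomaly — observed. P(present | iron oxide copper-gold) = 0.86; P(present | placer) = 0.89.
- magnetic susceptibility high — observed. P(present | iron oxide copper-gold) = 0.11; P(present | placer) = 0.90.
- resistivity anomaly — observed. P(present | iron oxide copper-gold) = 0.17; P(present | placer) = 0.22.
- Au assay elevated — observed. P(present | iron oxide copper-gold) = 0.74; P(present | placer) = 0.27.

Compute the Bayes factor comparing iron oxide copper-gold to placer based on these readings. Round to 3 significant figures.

0.250

Take the product of per-reading likelihoods under each hypothesis, then divide.
  iron oxide copper-gold: 0.86 × 0.11 × 0.17 × 0.74 = 0.011901
  placer: 0.89 × 0.90 × 0.22 × 0.27 = 0.047579
Bayes factor = 0.011901 / 0.047579 ≈ 0.250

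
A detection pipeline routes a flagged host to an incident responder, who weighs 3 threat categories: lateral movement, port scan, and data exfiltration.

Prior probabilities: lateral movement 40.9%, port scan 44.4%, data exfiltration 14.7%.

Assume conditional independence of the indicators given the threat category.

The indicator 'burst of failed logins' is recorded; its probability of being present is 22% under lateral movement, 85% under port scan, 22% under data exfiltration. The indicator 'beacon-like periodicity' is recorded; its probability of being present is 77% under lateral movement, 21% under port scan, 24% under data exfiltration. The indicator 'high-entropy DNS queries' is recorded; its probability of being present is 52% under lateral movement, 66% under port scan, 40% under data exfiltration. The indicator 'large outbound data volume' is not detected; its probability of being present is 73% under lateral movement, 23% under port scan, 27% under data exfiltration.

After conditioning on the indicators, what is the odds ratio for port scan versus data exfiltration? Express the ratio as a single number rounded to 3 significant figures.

Unnormalized posterior weight (prior times the indicator likelihoods) for each of the two hypotheses (using 1 − P(present | H) for each absent indicator):
  port scan: 0.444 × 0.85 × 0.21 × 0.66 × (1 − 0.23) = 0.040277
  data exfiltration: 0.147 × 0.22 × 0.24 × 0.40 × (1 − 0.27) = 0.0022664
Odds(port scan : data exfiltration) = 0.040277 / 0.0022664 ≈ 17.8.

17.8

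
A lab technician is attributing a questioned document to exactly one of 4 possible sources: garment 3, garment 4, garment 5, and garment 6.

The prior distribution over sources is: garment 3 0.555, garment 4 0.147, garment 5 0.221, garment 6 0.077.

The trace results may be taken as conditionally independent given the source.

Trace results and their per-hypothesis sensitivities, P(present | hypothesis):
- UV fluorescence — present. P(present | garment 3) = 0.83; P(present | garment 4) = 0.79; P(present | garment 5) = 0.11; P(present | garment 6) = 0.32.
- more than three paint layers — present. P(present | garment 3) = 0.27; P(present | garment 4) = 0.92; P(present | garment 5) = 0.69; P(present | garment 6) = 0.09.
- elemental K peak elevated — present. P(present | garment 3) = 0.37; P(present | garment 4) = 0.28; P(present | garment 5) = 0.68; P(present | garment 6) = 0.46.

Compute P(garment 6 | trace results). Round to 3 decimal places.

0.012

For each hypothesis, the unnormalized posterior weight is prior × product of the trace result likelihoods:
  garment 3: 0.555 × 0.83 × 0.27 × 0.37 = 0.046019
  garment 4: 0.147 × 0.79 × 0.92 × 0.28 = 0.029915
  garment 5: 0.221 × 0.11 × 0.69 × 0.68 = 0.011406
  garment 6: 0.077 × 0.32 × 0.09 × 0.46 = 0.0010201
The unnormalized weights sum to 0.08836.
P(garment 6 | evidence) = 0.0010201 / 0.08836 ≈ 0.012.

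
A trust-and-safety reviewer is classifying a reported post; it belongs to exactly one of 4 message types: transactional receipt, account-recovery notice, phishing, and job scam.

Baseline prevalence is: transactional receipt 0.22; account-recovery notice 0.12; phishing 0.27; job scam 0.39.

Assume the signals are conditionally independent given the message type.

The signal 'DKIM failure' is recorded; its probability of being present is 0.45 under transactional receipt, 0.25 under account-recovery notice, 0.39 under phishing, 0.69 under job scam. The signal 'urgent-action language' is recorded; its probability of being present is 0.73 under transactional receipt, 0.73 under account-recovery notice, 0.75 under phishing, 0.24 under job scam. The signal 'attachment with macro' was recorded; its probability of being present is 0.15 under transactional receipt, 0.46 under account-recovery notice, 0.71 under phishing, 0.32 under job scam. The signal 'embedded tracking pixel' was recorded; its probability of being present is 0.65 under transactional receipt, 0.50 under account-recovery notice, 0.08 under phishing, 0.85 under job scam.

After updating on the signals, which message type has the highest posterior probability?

job scam

Multiply each prior by the joint likelihood of the signal pattern:
  transactional receipt: 0.22 × 0.45 × 0.73 × 0.15 × 0.65 = 0.0070463
  account-recovery notice: 0.12 × 0.25 × 0.73 × 0.46 × 0.50 = 0.005037
  phishing: 0.27 × 0.39 × 0.75 × 0.71 × 0.08 = 0.0044858
  job scam: 0.39 × 0.69 × 0.24 × 0.32 × 0.85 = 0.017567
The unnormalized weights sum to 0.034136.
P(transactional receipt | evidence) ≈ 0.0070463 / 0.034136 ≈ 0.206
P(account-recovery notice | evidence) ≈ 0.005037 / 0.034136 ≈ 0.148
P(phishing | evidence) ≈ 0.0044858 / 0.034136 ≈ 0.131
P(job scam | evidence) ≈ 0.017567 / 0.034136 ≈ 0.515
The largest is 0.515, so job scam is most probable.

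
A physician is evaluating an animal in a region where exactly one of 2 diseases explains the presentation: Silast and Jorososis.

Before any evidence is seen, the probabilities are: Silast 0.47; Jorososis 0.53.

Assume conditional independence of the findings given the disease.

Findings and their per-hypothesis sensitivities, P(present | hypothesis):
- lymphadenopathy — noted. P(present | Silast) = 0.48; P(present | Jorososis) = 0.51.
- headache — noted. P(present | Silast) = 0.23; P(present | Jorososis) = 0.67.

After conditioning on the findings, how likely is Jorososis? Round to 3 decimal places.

0.777

For each hypothesis, the unnormalized posterior weight is prior × product of the finding likelihoods:
  Silast: 0.47 × 0.48 × 0.23 = 0.051888
  Jorososis: 0.53 × 0.51 × 0.67 = 0.1811
Normalizing constant Z = 0.051888 + 0.1811 = 0.23299.
P(Jorososis | evidence) = 0.1811 / 0.23299 ≈ 0.777.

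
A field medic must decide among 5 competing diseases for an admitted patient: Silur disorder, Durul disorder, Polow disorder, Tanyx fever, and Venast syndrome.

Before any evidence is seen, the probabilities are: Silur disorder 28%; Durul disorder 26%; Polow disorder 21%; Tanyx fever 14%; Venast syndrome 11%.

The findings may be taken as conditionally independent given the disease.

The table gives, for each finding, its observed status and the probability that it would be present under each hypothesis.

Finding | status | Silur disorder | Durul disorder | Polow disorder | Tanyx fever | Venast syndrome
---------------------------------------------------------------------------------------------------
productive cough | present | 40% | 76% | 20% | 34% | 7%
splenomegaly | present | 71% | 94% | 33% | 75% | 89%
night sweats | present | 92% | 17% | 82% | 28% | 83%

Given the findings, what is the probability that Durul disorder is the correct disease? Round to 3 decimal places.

For each hypothesis, the unnormalized posterior weight is prior × product of the finding likelihoods:
  Silur disorder: 0.28 × 0.40 × 0.71 × 0.92 = 0.073158
  Durul disorder: 0.26 × 0.76 × 0.94 × 0.17 = 0.031576
  Polow disorder: 0.21 × 0.20 × 0.33 × 0.82 = 0.011365
  Tanyx fever: 0.14 × 0.34 × 0.75 × 0.28 = 0.009996
  Venast syndrome: 0.11 × 0.07 × 0.89 × 0.83 = 0.005688
Marginal likelihood of the evidence = 0.13178.
P(Durul disorder | evidence) = 0.031576 / 0.13178 ≈ 0.240.

0.240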